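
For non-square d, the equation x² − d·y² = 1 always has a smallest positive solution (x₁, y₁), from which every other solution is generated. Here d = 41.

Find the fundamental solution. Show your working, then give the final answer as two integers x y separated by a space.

√41 → a₀=6, period (2,2,12); ℓ=3 odd so k=5
step 0: (6, 1)  from 6·(1,0) + (0,1)
step 1: (13, 2)  from 2·(6,1) + (1,0)
step 2: (32, 5)  from 2·(13,2) + (6,1)
step 3: (397, 62)  from 12·(32,5) + (13,2)
step 4: (826, 129)  from 2·(397,62) + (32,5)
step 5: (2049, 320)  from 2·(826,129) + (397,62)
fundamental: x₁=2049, y₁=320  (since 4198401 − 41·102400 = 1)

2049 320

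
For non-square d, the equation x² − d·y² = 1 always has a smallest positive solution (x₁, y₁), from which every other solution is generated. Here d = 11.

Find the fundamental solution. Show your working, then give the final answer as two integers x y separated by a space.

10 3

√11 → a₀=3, period (3,6); ℓ=2 even so k=1
a_0=3:  p_0=3·1+0=3,  q_0=3·0+1=1
a_1=3:  p_1=3·3+1=10,  q_1=3·1+0=3
fundamental: x₁=10, y₁=3  (since 100 − 11·9 = 1)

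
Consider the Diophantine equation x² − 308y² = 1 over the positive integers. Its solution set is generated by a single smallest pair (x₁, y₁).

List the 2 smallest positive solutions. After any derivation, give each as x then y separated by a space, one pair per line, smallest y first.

[17; 1,1,4,1,1,34] for √308; ℓ=6 ⇒ convergent index 5
step 0: (17, 1)  from 17·(1,0) + (0,1)
…
step 2: (35, 2)  from 1·(18,1) + (17,1)
step 3: (158, 9)  from 4·(35,2) + (18,1)
step 4: (193, 11)  from 1·(158,9) + (35,2)
step 5: (351, 20)  from 1·(193,11) + (158,9)
→ (351, 20).  Check: 351²=123201, 308·20²=123200, difference 1.
(351+20√308)^2 = 246401 + 14040√308

351 20
246401 14040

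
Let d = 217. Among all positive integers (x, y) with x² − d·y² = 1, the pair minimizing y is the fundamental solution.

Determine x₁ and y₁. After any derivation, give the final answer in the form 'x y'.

3844063 260952

√217 = [14; 1,2,1,2,1,…,2,1,28, …], period ℓ=16 (even) → k=15
a_0=14:  p_0=14·1+0=14,  q_0=14·0+1=1
a_1=1:  p_1=1·14+1=15,  q_1=1·1+0=1
…
a_3=1:  p_3=1·44+15=59,  q_3=1·3+1=4
…
a_5=1:  p_5=1·162+59=221,  q_5=1·11+4=15
…
a_9=9:  p_9=9·15055+3668=139163,  q_9=9·1022+249=9447
…
a_11=1:  p_11=1·154218+139163=293381,  q_11=1·10469+9447=19916
…
a_14=2:  p_14=2·1034361+740980=2809702,  q_14=2·70217+50301=190735
a_15=1:  p_15=1·2809702+1034361=3844063,  q_15=1·190735+70217=260952
(x₁, y₁) = (3844063, 260952);  3844063² − 217·260952² = 1 ✓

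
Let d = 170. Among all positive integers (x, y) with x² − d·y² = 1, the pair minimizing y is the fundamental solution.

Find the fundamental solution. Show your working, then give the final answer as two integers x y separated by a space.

√170 → a₀=13, period (26); ℓ=1 odd so k=1
a_0=13:  p_0=13·1+0=13,  q_0=13·0+1=1
a_1=26:  p_1=26·13+1=339,  q_1=26·1+0=26
→ (339, 26).  Check: 339²=114921, 170·26²=114920, difference 1.

339 26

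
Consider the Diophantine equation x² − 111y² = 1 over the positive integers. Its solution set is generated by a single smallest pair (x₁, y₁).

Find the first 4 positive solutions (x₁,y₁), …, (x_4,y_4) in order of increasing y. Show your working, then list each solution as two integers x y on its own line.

[10; 1,1,6,1,1,20] for √111; ℓ=6 ⇒ convergent index 5
i=0: a=10 ⇒ p=10, q=1
i=1: a=1 ⇒ p=11, q=1
i=2: a=1 ⇒ p=21, q=2
i=3: a=6 ⇒ p=137, q=13
i=4: a=1 ⇒ p=158, q=15
i=5: a=1 ⇒ p=295, q=28
→ (295, 28).  Check: 295²=87025, 111·28²=87024, difference 1.
k=2:  x_2 = 295·295+111·28·28 = 174049,  y_2 = 295·28+28·295 = 16520
k=3:  x_3 = 295·174049+111·28·16520 = 102688615,  y_3 = 295·16520+28·174049 = 9746772
k=4:  x_4 = 295·102688615+111·28·9746772 = 60586108801,  y_4 = 295·9746772+28·102688615 = 5750578960

295 28
174049 16520
102688615 9746772
60586108801 5750578960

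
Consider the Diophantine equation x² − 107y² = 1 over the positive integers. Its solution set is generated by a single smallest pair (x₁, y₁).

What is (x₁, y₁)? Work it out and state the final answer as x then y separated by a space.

962 93

√107 → a₀=10, period (2,1,9,1,2,20); ℓ=6 even so k=5
a_0=10:  p_0=10·1+0=10,  q_0=10·0+1=1
…
a_3=9:  p_3=9·31+21=300,  q_3=9·3+2=29
a_4=1:  p_4=1·300+31=331,  q_4=1·29+3=32
a_5=2:  p_5=2·331+300=962,  q_5=2·32+29=93
→ (962, 93).  Check: 962²=925444, 107·93²=925443, difference 1.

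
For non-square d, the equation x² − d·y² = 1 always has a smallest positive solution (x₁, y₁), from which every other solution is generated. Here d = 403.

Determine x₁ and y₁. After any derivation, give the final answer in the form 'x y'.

669878 33369

[20; 13,2,1,3,1,3,1,2,13,40] for √403; ℓ=10 ⇒ convergent index 9
a_0=20:  p_0=20·1+0=20,  q_0=20·0+1=1
…
a_2=2:  p_2=2·261+20=542,  q_2=2·13+1=27
a_3=1:  p_3=1·542+261=803,  q_3=1·27+13=40
…
a_5=1:  p_5=1·2951+803=3754,  q_5=1·147+40=187
a_6=3:  p_6=3·3754+2951=14213,  q_6=3·187+147=708
…
a_8=2:  p_8=2·17967+14213=50147,  q_8=2·895+708=2498
a_9=13:  p_9=13·50147+17967=669878,  q_9=13·2498+895=33369
→ (669878, 33369).  Check: 669878²=448736534884, 403·33369²=448736534883, difference 1.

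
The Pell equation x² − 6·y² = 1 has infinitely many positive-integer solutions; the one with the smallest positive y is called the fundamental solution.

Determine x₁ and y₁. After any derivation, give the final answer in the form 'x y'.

d=6: √d = [2; 2,4] (ℓ=2, even), read p_1/q_1
a_0=2:  p_0=2·1+0=2,  q_0=2·0+1=1
a_1=2:  p_1=2·2+1=5,  q_1=2·1+0=2
→ (5, 2).  Check: 5²=25, 6·2²=24, difference 1.

5 2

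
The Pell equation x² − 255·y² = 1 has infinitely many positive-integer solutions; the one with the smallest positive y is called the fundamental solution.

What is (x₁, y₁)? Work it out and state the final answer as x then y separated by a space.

16 1

√255 → a₀=15, period (1,30); ℓ=2 even so k=1
i=0: a=15 ⇒ p=15, q=1
i=1: a=1 ⇒ p=16, q=1
→ (16, 1).  Check: 16²=256, 255·1²=255, difference 1.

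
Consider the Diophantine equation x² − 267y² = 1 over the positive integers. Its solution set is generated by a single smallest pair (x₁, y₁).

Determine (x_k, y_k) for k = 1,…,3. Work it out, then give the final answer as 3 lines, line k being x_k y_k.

2402 147
11539207 706188
55434348026 3392527005

√267 = [16; 2,1,15,1,2,32, …], period ℓ=6 (even) → k=5
i=0: a=16 ⇒ p=16, q=1
i=1: a=2 ⇒ p=33, q=2
i=2: a=1 ⇒ p=49, q=3
i=3: a=15 ⇒ p=768, q=47
i=4: a=1 ⇒ p=817, q=50
i=5: a=2 ⇒ p=2402, q=147
fundamental: x₁=2402, y₁=147  (since 5769604 − 267·21609 = 1)
n=2: (2402,147)∘(2402,147) = (2402·2402+267·147·147, 2402·147+147·2402) = (11539207,706188)
n=3: (11539207,706188)∘(2402,147) = (2402·11539207+267·147·706188, 2402·706188+147·11539207) = (55434348026,3392527005)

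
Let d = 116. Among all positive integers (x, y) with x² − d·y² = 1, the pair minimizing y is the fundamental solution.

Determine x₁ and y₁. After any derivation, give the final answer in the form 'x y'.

9801 910

√116 → a₀=10, period (1,3,2,1,4,1,2,3,1,20); ℓ=10 even so k=9
k=0  a_k=10  p_k/q_k = 10/1
k=1  a_k=1  p_k/q_k = 11/1
k=2  a_k=3  p_k/q_k = 43/4
k=3  a_k=2  p_k/q_k = 97/9
…
k=5  a_k=4  p_k/q_k = 657/61
k=6  a_k=1  p_k/q_k = 797/74
…
k=8  a_k=3  p_k/q_k = 7550/701
k=9  a_k=1  p_k/q_k = 9801/910
→ (9801, 910).  Check: 9801²=96059601, 116·910²=96059600, difference 1.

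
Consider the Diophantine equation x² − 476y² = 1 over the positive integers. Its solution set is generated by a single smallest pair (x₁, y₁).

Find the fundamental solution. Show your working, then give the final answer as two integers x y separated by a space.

[21; 1,4,2,10,2,4,1,42] for √476; ℓ=8 ⇒ convergent index 7
step 0: (21, 1)  from 21·(1,0) + (0,1)
…
step 3: (240, 11)  from 2·(109,5) + (22,1)
step 4: (2509, 115)  from 10·(240,11) + (109,5)
…
step 6: (23541, 1079)  from 4·(5258,241) + (2509,115)
step 7: (28799, 1320)  from 1·(23541,1079) + (5258,241)
fundamental: x₁=28799, y₁=1320  (since 829382401 − 476·1742400 = 1)

28799 1320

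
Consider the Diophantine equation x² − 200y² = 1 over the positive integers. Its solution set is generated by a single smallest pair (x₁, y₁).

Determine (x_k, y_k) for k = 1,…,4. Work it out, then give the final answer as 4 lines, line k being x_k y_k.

99 7
19601 1386
3880899 274421
768398401 54333972

√200 = [14; 7,28, …], period ℓ=2 (even) → k=1
step 0: (14, 1)  from 14·(1,0) + (0,1)
step 1: (99, 7)  from 7·(14,1) + (1,0)
(x₁, y₁) = (99, 7);  99² − 200·7² = 1 ✓
k=2:  x_2 = 99·99+200·7·7 = 19601,  y_2 = 99·7+7·99 = 1386
k=3:  x_3 = 99·19601+200·7·1386 = 3880899,  y_3 = 99·1386+7·19601 = 274421
k=4:  x_4 = 99·3880899+200·7·274421 = 768398401,  y_4 = 99·274421+7·3880899 = 54333972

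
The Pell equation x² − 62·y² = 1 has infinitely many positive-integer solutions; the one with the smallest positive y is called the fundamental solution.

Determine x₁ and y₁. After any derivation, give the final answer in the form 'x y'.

[7; 1,6,1,14] for √62; ℓ=4 ⇒ convergent index 3
a_0=7:  p_0=7·1+0=7,  q_0=7·0+1=1
a_1=1:  p_1=1·7+1=8,  q_1=1·1+0=1
a_2=6:  p_2=6·8+7=55,  q_2=6·1+1=7
a_3=1:  p_3=1·55+8=63,  q_3=1·7+1=8
(x₁, y₁) = (63, 8);  63² − 62·8² = 1 ✓

63 8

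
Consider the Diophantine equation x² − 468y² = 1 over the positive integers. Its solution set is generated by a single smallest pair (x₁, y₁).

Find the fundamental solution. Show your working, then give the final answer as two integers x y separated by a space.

649 30

√468 → a₀=21, period (1,1,1,2,1,1,1,42); ℓ=8 even so k=7
a_0=21:  p_0=21·1+0=21,  q_0=21·0+1=1
…
a_2=1:  p_2=1·22+21=43,  q_2=1·1+1=2
a_3=1:  p_3=1·43+22=65,  q_3=1·2+1=3
a_4=2:  p_4=2·65+43=173,  q_4=2·3+2=8
a_5=1:  p_5=1·173+65=238,  q_5=1·8+3=11
a_6=1:  p_6=1·238+173=411,  q_6=1·11+8=19
a_7=1:  p_7=1·411+238=649,  q_7=1·19+11=30
(x₁, y₁) = (649, 30);  649² − 468·30² = 1 ✓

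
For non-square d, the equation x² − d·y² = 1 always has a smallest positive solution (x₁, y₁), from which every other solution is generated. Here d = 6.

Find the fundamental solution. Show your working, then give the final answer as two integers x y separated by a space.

d=6: √d = [2; 2,4] (ℓ=2, even), read p_1/q_1
step 0: (2, 1)  from 2·(1,0) + (0,1)
step 1: (5, 2)  from 2·(2,1) + (1,0)
(x₁, y₁) = (5, 2);  5² − 6·2² = 1 ✓

5 2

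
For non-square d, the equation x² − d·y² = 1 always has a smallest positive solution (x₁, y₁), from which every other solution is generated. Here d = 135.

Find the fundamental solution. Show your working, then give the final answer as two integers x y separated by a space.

244 21

[11; 1,1,1,1,1,1,1,22] for √135; ℓ=8 ⇒ convergent index 7
step 0: (11, 1)  from 11·(1,0) + (0,1)
…
step 4: (58, 5)  from 1·(35,3) + (23,2)
step 5: (93, 8)  from 1·(58,5) + (35,3)
step 6: (151, 13)  from 1·(93,8) + (58,5)
step 7: (244, 21)  from 1·(151,13) + (93,8)
→ (244, 21).  Check: 244²=59536, 135·21²=59535, difference 1.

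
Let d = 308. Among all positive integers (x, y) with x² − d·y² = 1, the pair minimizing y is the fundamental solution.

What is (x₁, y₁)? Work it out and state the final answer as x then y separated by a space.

351 20

[17; 1,1,4,1,1,34] for √308; ℓ=6 ⇒ convergent index 5
k=0  a_k=17  p_k/q_k = 17/1
k=1  a_k=1  p_k/q_k = 18/1
…
k=3  a_k=4  p_k/q_k = 158/9
k=4  a_k=1  p_k/q_k = 193/11
k=5  a_k=1  p_k/q_k = 351/20
→ (351, 20).  Check: 351²=123201, 308·20²=123200, difference 1.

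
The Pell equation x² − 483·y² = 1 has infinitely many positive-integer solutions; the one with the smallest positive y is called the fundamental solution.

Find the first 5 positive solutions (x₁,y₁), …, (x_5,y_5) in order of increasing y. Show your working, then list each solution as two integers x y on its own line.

√483 = [21; 1,42, …], period ℓ=2 (even) → k=1
k=0  a_k=21  p_k/q_k = 21/1
k=1  a_k=1  p_k/q_k = 22/1
→ (22, 1).  Check: 22²=484, 483·1²=483, difference 1.
(x_2, y_2) = (22·22 + 483·1·1, 22·1 + 1·22) = (967, 44)
(x_3, y_3) = (22·967 + 483·1·44, 22·44 + 1·967) = (42526, 1935)
(x_4, y_4) = (22·42526 + 483·1·1935, 22·1935 + 1·42526) = (1870177, 85096)
(x_5, y_5) = (22·1870177 + 483·1·85096, 22·85096 + 1·1870177) = (82245262, 3742289)

22 1
967 44
42526 1935
1870177 85096
82245262 3742289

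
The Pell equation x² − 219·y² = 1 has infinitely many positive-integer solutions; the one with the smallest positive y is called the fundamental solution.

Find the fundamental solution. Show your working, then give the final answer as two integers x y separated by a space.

d=219: √d = [14; 1,3,1,28] (ℓ=4, even), read p_3/q_3
step 0: (14, 1)  from 14·(1,0) + (0,1)
…
step 2: (59, 4)  from 3·(15,1) + (14,1)
step 3: (74, 5)  from 1·(59,4) + (15,1)
(x₁, y₁) = (74, 5);  74² − 219·5² = 1 ✓

74 5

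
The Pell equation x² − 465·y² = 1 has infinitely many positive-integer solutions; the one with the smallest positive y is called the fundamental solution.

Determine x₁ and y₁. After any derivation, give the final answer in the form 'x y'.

d=465: √d = [21; 1,1,3,2,2,2,3,1,1,42] (ℓ=10, even), read p_9/q_9
step 0: (21, 1)  from 21·(1,0) + (0,1)
step 1: (22, 1)  from 1·(21,1) + (1,0)
step 2: (43, 2)  from 1·(22,1) + (21,1)
step 3: (151, 7)  from 3·(43,2) + (22,1)
step 4: (345, 16)  from 2·(151,7) + (43,2)
step 5: (841, 39)  from 2·(345,16) + (151,7)
step 6: (2027, 94)  from 2·(841,39) + (345,16)
step 7: (6922, 321)  from 3·(2027,94) + (841,39)
step 8: (8949, 415)  from 1·(6922,321) + (2027,94)
step 9: (15871, 736)  from 1·(8949,415) + (6922,321)
fundamental: x₁=15871, y₁=736  (since 251888641 − 465·541696 = 1)

15871 736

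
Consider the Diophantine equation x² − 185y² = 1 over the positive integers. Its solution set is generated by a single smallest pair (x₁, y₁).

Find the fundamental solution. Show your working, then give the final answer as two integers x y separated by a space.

d=185: √d = [13; 1,1,1,1,26] (ℓ=5, odd), read p_9/q_9
i=0: a=13 ⇒ p=13, q=1
…
i=3: a=1 ⇒ p=41, q=3
…
i=6: a=1 ⇒ p=1877, q=138
…
i=8: a=1 ⇒ p=5563, q=409
i=9: a=1 ⇒ p=9249, q=680
(x₁, y₁) = (9249, 680);  9249² − 185·680² = 1 ✓

9249 680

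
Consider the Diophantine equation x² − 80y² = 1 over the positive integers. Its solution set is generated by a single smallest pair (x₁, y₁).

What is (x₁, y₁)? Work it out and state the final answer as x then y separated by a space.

d=80: √d = [8; 1,16] (ℓ=2, even), read p_1/q_1
a_0=8:  p_0=8·1+0=8,  q_0=8·0+1=1
a_1=1:  p_1=1·8+1=9,  q_1=1·1+0=1
→ (9, 1).  Check: 9²=81, 80·1²=80, difference 1.

9 1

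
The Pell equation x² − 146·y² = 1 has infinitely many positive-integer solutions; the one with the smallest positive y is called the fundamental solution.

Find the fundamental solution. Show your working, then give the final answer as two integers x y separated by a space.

145 12

[12; 12,24] for √146; ℓ=2 ⇒ convergent index 1
i=0: a=12 ⇒ p=12, q=1
i=1: a=12 ⇒ p=145, q=12
fundamental: x₁=145, y₁=12  (since 21025 − 146·144 = 1)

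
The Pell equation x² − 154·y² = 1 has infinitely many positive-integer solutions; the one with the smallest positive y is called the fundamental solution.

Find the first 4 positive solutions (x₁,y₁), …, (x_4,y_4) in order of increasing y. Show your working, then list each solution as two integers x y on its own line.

d=154: √d = [12; 2,2,3,1,2,1,3,2,2,24] (ℓ=10, even), read p_9/q_9
a_0=12:  p_0=12·1+0=12,  q_0=12·0+1=1
…
a_3=3:  p_3=3·62+25=211,  q_3=3·5+2=17
a_4=1:  p_4=1·211+62=273,  q_4=1·17+5=22
a_5=2:  p_5=2·273+211=757,  q_5=2·22+17=61
a_6=1:  p_6=1·757+273=1030,  q_6=1·61+22=83
a_7=3:  p_7=3·1030+757=3847,  q_7=3·83+61=310
a_8=2:  p_8=2·3847+1030=8724,  q_8=2·310+83=703
a_9=2:  p_9=2·8724+3847=21295,  q_9=2·703+310=1716
(x₁, y₁) = (21295, 1716);  21295² − 154·1716² = 1 ✓
k=2:  x_2 = 21295·21295+154·1716·1716 = 906954049,  y_2 = 21295·1716+1716·21295 = 73084440
k=3:  x_3 = 21295·906954049+154·1716·73084440 = 38627172925615,  y_3 = 21295·73084440+1716·906954049 = 3112666297884
k=4:  x_4 = 21295·38627172925615+154·1716·3112666297884 = 1645131293994988801,  y_4 = 21295·3112666297884+1716·38627172925615 = 132568457553795120

21295 1716
906954049 73084440
38627172925615 3112666297884
1645131293994988801 132568457553795120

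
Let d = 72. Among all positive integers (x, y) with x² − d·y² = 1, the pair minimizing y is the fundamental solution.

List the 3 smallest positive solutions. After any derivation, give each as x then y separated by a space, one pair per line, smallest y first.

[8; 2,16] for √72; ℓ=2 ⇒ convergent index 1
a_0=8:  p_0=8·1+0=8,  q_0=8·0+1=1
a_1=2:  p_1=2·8+1=17,  q_1=2·1+0=2
→ (17, 2).  Check: 17²=289, 72·2²=288, difference 1.
n=2: (17,2)∘(17,2) = (17·17+72·2·2, 17·2+2·17) = (577,68)
n=3: (577,68)∘(17,2) = (17·577+72·2·68, 17·68+2·577) = (19601,2310)

17 2
577 68
19601 2310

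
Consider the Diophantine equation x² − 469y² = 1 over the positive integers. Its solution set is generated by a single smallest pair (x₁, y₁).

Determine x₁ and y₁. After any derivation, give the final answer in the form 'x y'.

d=469: √d = [21; 1,1,1,10,6,10,1,1,1,42] (ℓ=10, even), read p_9/q_9
k=0  a_k=21  p_k/q_k = 21/1
k=1  a_k=1  p_k/q_k = 22/1
k=2  a_k=1  p_k/q_k = 43/2
k=3  a_k=1  p_k/q_k = 65/3
k=4  a_k=10  p_k/q_k = 693/32
k=5  a_k=6  p_k/q_k = 4223/195
k=6  a_k=10  p_k/q_k = 42923/1982
k=7  a_k=1  p_k/q_k = 47146/2177
k=8  a_k=1  p_k/q_k = 90069/4159
k=9  a_k=1  p_k/q_k = 137215/6336
fundamental: x₁=137215, y₁=6336  (since 18827956225 − 469·40144896 = 1)

137215 6336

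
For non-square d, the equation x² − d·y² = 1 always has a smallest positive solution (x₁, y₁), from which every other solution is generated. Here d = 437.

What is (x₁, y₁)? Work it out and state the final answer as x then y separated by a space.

√437 → a₀=20, period (1,9,2,9,1,40); ℓ=6 even so k=5
a_0=20:  p_0=20·1+0=20,  q_0=20·0+1=1
…
a_4=9:  p_4=9·439+209=4160,  q_4=9·21+10=199
a_5=1:  p_5=1·4160+439=4599,  q_5=1·199+21=220
→ (4599, 220).  Check: 4599²=21150801, 437·220²=21150800, difference 1.

4599 220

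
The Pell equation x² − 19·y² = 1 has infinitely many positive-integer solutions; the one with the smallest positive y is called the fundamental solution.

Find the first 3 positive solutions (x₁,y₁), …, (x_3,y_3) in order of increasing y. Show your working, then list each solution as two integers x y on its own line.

170 39
57799 13260
19651490 4508361

√19 → a₀=4, period (2,1,3,1,2,8); ℓ=6 even so k=5
i=0: a=4 ⇒ p=4, q=1
i=1: a=2 ⇒ p=9, q=2
i=2: a=1 ⇒ p=13, q=3
…
i=4: a=1 ⇒ p=61, q=14
i=5: a=2 ⇒ p=170, q=39
fundamental: x₁=170, y₁=39  (since 28900 − 19·1521 = 1)
(170+39√19)^2 = 57799 + 13260√19
(170+39√19)^3 = 19651490 + 4508361√19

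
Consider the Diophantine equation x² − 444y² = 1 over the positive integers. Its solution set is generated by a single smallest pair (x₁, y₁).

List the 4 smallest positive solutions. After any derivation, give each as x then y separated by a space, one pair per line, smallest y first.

[21; 14,42] for √444; ℓ=2 ⇒ convergent index 1
a_0=21:  p_0=21·1+0=21,  q_0=21·0+1=1
a_1=14:  p_1=14·21+1=295,  q_1=14·1+0=14
→ (295, 14).  Check: 295²=87025, 444·14²=87024, difference 1.
(295+14√444)^2 = 174049 + 8260√444
(295+14√444)^3 = 102688615 + 4873386√444
(295+14√444)^4 = 60586108801 + 2875289480√444

295 14
174049 8260
102688615 4873386
60586108801 2875289480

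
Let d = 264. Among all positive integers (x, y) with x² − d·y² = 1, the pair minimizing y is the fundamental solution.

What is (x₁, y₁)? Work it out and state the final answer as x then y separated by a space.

√264 = [16; 4,32, …], period ℓ=2 (even) → k=1
i=0: a=16 ⇒ p=16, q=1
i=1: a=4 ⇒ p=65, q=4
(x₁, y₁) = (65, 4);  65² − 264·4² = 1 ✓

65 4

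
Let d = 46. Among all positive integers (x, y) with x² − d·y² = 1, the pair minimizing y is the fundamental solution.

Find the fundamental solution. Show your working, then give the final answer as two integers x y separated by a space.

24335 3588

d=46: √d = [6; 1,3,1,1,2,6,2,1,1,3,1,12] (ℓ=12, even), read p_11/q_11
step 0: (6, 1)  from 6·(1,0) + (0,1)
step 1: (7, 1)  from 1·(6,1) + (1,0)
…
step 3: (34, 5)  from 1·(27,4) + (7,1)
step 4: (61, 9)  from 1·(34,5) + (27,4)
step 5: (156, 23)  from 2·(61,9) + (34,5)
…
step 7: (2150, 317)  from 2·(997,147) + (156,23)
step 8: (3147, 464)  from 1·(2150,317) + (997,147)
step 9: (5297, 781)  from 1·(3147,464) + (2150,317)
step 10: (19038, 2807)  from 3·(5297,781) + (3147,464)
step 11: (24335, 3588)  from 1·(19038,2807) + (5297,781)
(x₁, y₁) = (24335, 3588);  24335² − 46·3588² = 1 ✓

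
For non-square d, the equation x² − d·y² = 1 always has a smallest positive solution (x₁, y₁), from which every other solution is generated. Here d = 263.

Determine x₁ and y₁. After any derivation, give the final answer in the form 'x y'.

139128 8579

[16; 4,1,1,1,1,15,1,1,1,1,4,32] for √263; ℓ=12 ⇒ convergent index 11
k=0  a_k=16  p_k/q_k = 16/1
k=1  a_k=4  p_k/q_k = 65/4
…
k=3  a_k=1  p_k/q_k = 146/9
…
k=10  a_k=1  p_k/q_k = 30229/1864
k=11  a_k=4  p_k/q_k = 139128/8579
(x₁, y₁) = (139128, 8579);  139128² − 263·8579² = 1 ✓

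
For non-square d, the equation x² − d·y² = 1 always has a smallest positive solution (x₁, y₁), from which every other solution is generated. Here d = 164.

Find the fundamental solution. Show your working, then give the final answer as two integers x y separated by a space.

[12; 1,4,6,4,1,24] for √164; ℓ=6 ⇒ convergent index 5
k=0  a_k=12  p_k/q_k = 12/1
k=1  a_k=1  p_k/q_k = 13/1
k=2  a_k=4  p_k/q_k = 64/5
k=3  a_k=6  p_k/q_k = 397/31
k=4  a_k=4  p_k/q_k = 1652/129
k=5  a_k=1  p_k/q_k = 2049/160
(x₁, y₁) = (2049, 160);  2049² − 164·160² = 1 ✓

2049 160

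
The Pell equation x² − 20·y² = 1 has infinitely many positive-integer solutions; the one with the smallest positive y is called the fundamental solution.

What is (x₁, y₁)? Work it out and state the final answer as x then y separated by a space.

9 2

√20 → a₀=4, period (2,8); ℓ=2 even so k=1
step 0: (4, 1)  from 4·(1,0) + (0,1)
step 1: (9, 2)  from 2·(4,1) + (1,0)
→ (9, 2).  Check: 9²=81, 20·2²=80, difference 1.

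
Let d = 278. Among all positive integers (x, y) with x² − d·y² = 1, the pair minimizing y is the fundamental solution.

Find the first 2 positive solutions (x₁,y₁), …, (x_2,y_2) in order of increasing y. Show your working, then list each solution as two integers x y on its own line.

√278 → a₀=16, period (1,2,16,2,1,32); ℓ=6 even so k=5
k=0  a_k=16  p_k/q_k = 16/1
k=1  a_k=1  p_k/q_k = 17/1
…
k=4  a_k=2  p_k/q_k = 1684/101
k=5  a_k=1  p_k/q_k = 2501/150
fundamental: x₁=2501, y₁=150  (since 6255001 − 278·22500 = 1)
k=2:  x_2 = 2501·2501+278·150·150 = 12510001,  y_2 = 2501·150+150·2501 = 750300

2501 150
12510001 750300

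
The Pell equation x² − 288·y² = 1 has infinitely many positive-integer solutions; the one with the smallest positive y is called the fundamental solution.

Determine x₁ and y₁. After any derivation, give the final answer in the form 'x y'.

d=288: √d = [16; 1,32] (ℓ=2, even), read p_1/q_1
i=0: a=16 ⇒ p=16, q=1
i=1: a=1 ⇒ p=17, q=1
fundamental: x₁=17, y₁=1  (since 289 − 288·1 = 1)

17 1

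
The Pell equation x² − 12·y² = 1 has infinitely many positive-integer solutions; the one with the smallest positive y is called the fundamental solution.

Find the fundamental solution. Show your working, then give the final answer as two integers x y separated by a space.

7 2

√12 = [3; 2,6, …], period ℓ=2 (even) → k=1
i=0: a=3 ⇒ p=3, q=1
i=1: a=2 ⇒ p=7, q=2
(x₁, y₁) = (7, 2);  7² − 12·2² = 1 ✓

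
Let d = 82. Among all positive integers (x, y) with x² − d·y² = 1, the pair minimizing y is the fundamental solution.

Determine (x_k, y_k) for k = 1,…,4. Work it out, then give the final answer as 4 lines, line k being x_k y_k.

163 18
53137 5868
17322499 1912950
5647081537 623615832

√82 → a₀=9, period (18); ℓ=1 odd so k=1
a_0=9:  p_0=9·1+0=9,  q_0=9·0+1=1
a_1=18:  p_1=18·9+1=163,  q_1=18·1+0=18
fundamental: x₁=163, y₁=18  (since 26569 − 82·324 = 1)
k=2:  x_2 = 163·163+82·18·18 = 53137,  y_2 = 163·18+18·163 = 5868
k=3:  x_3 = 163·53137+82·18·5868 = 17322499,  y_3 = 163·5868+18·53137 = 1912950
k=4:  x_4 = 163·17322499+82·18·1912950 = 5647081537,  y_4 = 163·1912950+18·17322499 = 623615832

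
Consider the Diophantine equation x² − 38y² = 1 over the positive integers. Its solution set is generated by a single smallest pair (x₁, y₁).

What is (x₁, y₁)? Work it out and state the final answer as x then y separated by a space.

37 6

√38 → a₀=6, period (6,12); ℓ=2 even so k=1
step 0: (6, 1)  from 6·(1,0) + (0,1)
step 1: (37, 6)  from 6·(6,1) + (1,0)
(x₁, y₁) = (37, 6);  37² − 38·6² = 1 ✓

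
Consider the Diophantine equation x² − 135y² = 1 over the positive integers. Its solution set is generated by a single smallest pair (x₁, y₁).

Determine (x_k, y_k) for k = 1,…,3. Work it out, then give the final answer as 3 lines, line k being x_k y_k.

√135 = [11; 1,1,1,1,1,1,1,22, …], period ℓ=8 (even) → k=7
step 0: (11, 1)  from 11·(1,0) + (0,1)
step 1: (12, 1)  from 1·(11,1) + (1,0)
step 2: (23, 2)  from 1·(12,1) + (11,1)
…
step 4: (58, 5)  from 1·(35,3) + (23,2)
step 5: (93, 8)  from 1·(58,5) + (35,3)
step 6: (151, 13)  from 1·(93,8) + (58,5)
step 7: (244, 21)  from 1·(151,13) + (93,8)
(x₁, y₁) = (244, 21);  244² − 135·21² = 1 ✓
(x_2, y_2) = (244·244 + 135·21·21, 244·21 + 21·244) = (119071, 10248)
(x_3, y_3) = (244·119071 + 135·21·10248, 244·10248 + 21·119071) = (58106404, 5001003)

244 21
119071 10248
58106404 5001003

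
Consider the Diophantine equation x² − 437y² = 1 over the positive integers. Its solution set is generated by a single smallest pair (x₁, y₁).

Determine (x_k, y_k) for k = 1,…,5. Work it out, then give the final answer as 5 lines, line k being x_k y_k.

√437 = [20; 1,9,2,9,1,40, …], period ℓ=6 (even) → k=5
i=0: a=20 ⇒ p=20, q=1
i=1: a=1 ⇒ p=21, q=1
i=2: a=9 ⇒ p=209, q=10
i=3: a=2 ⇒ p=439, q=21
i=4: a=9 ⇒ p=4160, q=199
i=5: a=1 ⇒ p=4599, q=220
fundamental: x₁=4599, y₁=220  (since 21150801 − 437·48400 = 1)
(x_2, y_2) = (4599·4599 + 437·220·220, 4599·220 + 220·4599) = (42301601, 2023560)
(x_3, y_3) = (4599·42301601 + 437·220·2023560, 4599·2023560 + 220·42301601) = (389090121399, 18612704660)
(x_4, y_4) = (4599·389090121399 + 437·220·18612704660, 4599·18612704660 + 220·389090121399) = (3578850894326401, 171199655439120)
(x_5, y_5) = (4599·3578850894326401 + 437·220·171199655439120, 4599·171199655439120 + 220·3578850894326401) = (32918270136924114999, 1574694412116321100)

4599 220
42301601 2023560
389090121399 18612704660
3578850894326401 171199655439120
32918270136924114999 1574694412116321100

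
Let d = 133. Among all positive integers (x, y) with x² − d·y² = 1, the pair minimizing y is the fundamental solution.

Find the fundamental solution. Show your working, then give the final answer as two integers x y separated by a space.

2588599 224460

[11; 1,1,7,5,1,…,1,1,22] for √133; ℓ=16 ⇒ convergent index 15
k=0  a_k=11  p_k/q_k = 11/1
k=1  a_k=1  p_k/q_k = 12/1
…
k=3  a_k=7  p_k/q_k = 173/15
k=4  a_k=5  p_k/q_k = 888/77
k=5  a_k=1  p_k/q_k = 1061/92
k=6  a_k=1  p_k/q_k = 1949/169
k=7  a_k=1  p_k/q_k = 3010/261
k=8  a_k=2  p_k/q_k = 7969/691
k=9  a_k=1  p_k/q_k = 10979/952
k=10  a_k=1  p_k/q_k = 18948/1643
k=11  a_k=1  p_k/q_k = 29927/2595
…
k=13  a_k=7  p_k/q_k = 1210008/104921
k=14  a_k=1  p_k/q_k = 1378591/119539
k=15  a_k=1  p_k/q_k = 2588599/224460
(x₁, y₁) = (2588599, 224460);  2588599² − 133·224460² = 1 ✓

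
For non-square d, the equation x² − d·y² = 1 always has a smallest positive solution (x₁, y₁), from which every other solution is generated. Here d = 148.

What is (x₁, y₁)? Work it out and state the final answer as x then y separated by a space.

73 6

[12; 6,24] for √148; ℓ=2 ⇒ convergent index 1
step 0: (12, 1)  from 12·(1,0) + (0,1)
step 1: (73, 6)  from 6·(12,1) + (1,0)
→ (73, 6).  Check: 73²=5329, 148·6²=5328, difference 1.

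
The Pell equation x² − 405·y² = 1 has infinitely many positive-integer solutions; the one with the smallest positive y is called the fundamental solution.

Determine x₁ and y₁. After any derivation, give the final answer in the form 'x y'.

d=405: √d = [20; 8,40] (ℓ=2, even), read p_1/q_1
step 0: (20, 1)  from 20·(1,0) + (0,1)
step 1: (161, 8)  from 8·(20,1) + (1,0)
fundamental: x₁=161, y₁=8  (since 25921 − 405·64 = 1)

161 8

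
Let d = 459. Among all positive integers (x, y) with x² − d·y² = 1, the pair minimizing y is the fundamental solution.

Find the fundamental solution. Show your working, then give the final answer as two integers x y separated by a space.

499850 23331

d=459: √d = [21; 2,2,1,4,21,4,1,2,2,42] (ℓ=10, even), read p_9/q_9
a_0=21:  p_0=21·1+0=21,  q_0=21·0+1=1
a_1=2:  p_1=2·21+1=43,  q_1=2·1+0=2
…
a_5=21:  p_5=21·707+150=14997,  q_5=21·33+7=700
a_6=4:  p_6=4·14997+707=60695,  q_6=4·700+33=2833
…
a_8=2:  p_8=2·75692+60695=212079,  q_8=2·3533+2833=9899
a_9=2:  p_9=2·212079+75692=499850,  q_9=2·9899+3533=23331
fundamental: x₁=499850, y₁=23331  (since 249850022500 − 459·544335561 = 1)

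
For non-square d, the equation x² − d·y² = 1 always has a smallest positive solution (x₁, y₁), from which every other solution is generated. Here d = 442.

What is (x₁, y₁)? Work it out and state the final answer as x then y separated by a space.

883 42

√442 = [21; 42, …], period ℓ=1 (odd) → k=1
a_0=21:  p_0=21·1+0=21,  q_0=21·0+1=1
a_1=42:  p_1=42·21+1=883,  q_1=42·1+0=42
fundamental: x₁=883, y₁=42  (since 779689 − 442·1764 = 1)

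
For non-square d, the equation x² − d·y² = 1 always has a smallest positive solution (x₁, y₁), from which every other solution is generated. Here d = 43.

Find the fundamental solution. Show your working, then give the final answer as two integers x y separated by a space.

3482 531

[6; 1,1,3,1,5,1,3,1,1,12] for √43; ℓ=10 ⇒ convergent index 9
step 0: (6, 1)  from 6·(1,0) + (0,1)
…
step 2: (13, 2)  from 1·(7,1) + (6,1)
…
step 4: (59, 9)  from 1·(46,7) + (13,2)
…
step 7: (1541, 235)  from 3·(400,61) + (341,52)
step 8: (1941, 296)  from 1·(1541,235) + (400,61)
step 9: (3482, 531)  from 1·(1941,296) + (1541,235)
fundamental: x₁=3482, y₁=531  (since 12124324 − 43·281961 = 1)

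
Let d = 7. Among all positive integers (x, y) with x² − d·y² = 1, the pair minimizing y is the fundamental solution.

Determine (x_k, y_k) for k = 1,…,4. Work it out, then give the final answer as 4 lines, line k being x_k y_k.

8 3
127 48
2024 765
32257 12192

√7 → a₀=2, period (1,1,1,4); ℓ=4 even so k=3
step 0: (2, 1)  from 2·(1,0) + (0,1)
…
step 2: (5, 2)  from 1·(3,1) + (2,1)
step 3: (8, 3)  from 1·(5,2) + (3,1)
(x₁, y₁) = (8, 3);  8² − 7·3² = 1 ✓
k=2:  x_2 = 8·8+7·3·3 = 127,  y_2 = 8·3+3·8 = 48
k=3:  x_3 = 8·127+7·3·48 = 2024,  y_3 = 8·48+3·127 = 765
k=4:  x_4 = 8·2024+7·3·765 = 32257,  y_4 = 8·765+3·2024 = 12192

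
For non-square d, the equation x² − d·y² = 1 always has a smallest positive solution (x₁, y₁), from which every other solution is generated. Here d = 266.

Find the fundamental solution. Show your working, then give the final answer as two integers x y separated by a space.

√266 = [16; 3,4,3,32, …], period ℓ=4 (even) → k=3
step 0: (16, 1)  from 16·(1,0) + (0,1)
step 1: (49, 3)  from 3·(16,1) + (1,0)
step 2: (212, 13)  from 4·(49,3) + (16,1)
step 3: (685, 42)  from 3·(212,13) + (49,3)
→ (685, 42).  Check: 685²=469225, 266·42²=469224, difference 1.

685 42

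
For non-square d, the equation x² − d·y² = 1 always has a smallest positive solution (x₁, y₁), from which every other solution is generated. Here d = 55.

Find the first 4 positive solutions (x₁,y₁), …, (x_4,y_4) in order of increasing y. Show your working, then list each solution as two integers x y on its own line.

89 12
15841 2136
2819609 380196
501874561 67672752

d=55: √d = [7; 2,2,2,14] (ℓ=4, even), read p_3/q_3
a_0=7:  p_0=7·1+0=7,  q_0=7·0+1=1
a_1=2:  p_1=2·7+1=15,  q_1=2·1+0=2
a_2=2:  p_2=2·15+7=37,  q_2=2·2+1=5
a_3=2:  p_3=2·37+15=89,  q_3=2·5+2=12
→ (89, 12).  Check: 89²=7921, 55·12²=7920, difference 1.
k=2:  x_2 = 89·89+55·12·12 = 15841,  y_2 = 89·12+12·89 = 2136
k=3:  x_3 = 89·15841+55·12·2136 = 2819609,  y_3 = 89·2136+12·15841 = 380196
k=4:  x_4 = 89·2819609+55·12·380196 = 501874561,  y_4 = 89·380196+12·2819609 = 67672752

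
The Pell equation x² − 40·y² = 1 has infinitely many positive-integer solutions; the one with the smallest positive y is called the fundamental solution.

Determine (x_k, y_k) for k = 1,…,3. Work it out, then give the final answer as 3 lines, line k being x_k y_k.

19 3
721 114
27379 4329

d=40: √d = [6; 3,12] (ℓ=2, even), read p_1/q_1
step 0: (6, 1)  from 6·(1,0) + (0,1)
step 1: (19, 3)  from 3·(6,1) + (1,0)
(x₁, y₁) = (19, 3);  19² − 40·3² = 1 ✓
(x_2, y_2) = (19·19 + 40·3·3, 19·3 + 3·19) = (721, 114)
(x_3, y_3) = (19·721 + 40·3·114, 19·114 + 3·721) = (27379, 4329)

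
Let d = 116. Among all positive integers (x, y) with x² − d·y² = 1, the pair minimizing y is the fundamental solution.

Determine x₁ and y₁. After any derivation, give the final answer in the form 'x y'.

9801 910

√116 = [10; 1,3,2,1,4,1,2,3,1,20, …], period ℓ=10 (even) → k=9
k=0  a_k=10  p_k/q_k = 10/1
…
k=7  a_k=2  p_k/q_k = 2251/209
k=8  a_k=3  p_k/q_k = 7550/701
k=9  a_k=1  p_k/q_k = 9801/910
→ (9801, 910).  Check: 9801²=96059601, 116·910²=96059600, difference 1.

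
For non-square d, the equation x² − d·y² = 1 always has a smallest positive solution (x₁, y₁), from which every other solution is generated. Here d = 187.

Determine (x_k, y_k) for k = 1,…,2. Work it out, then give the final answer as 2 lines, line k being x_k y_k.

√187 → a₀=13, period (1,2,13,2,1,26); ℓ=6 even so k=5
step 0: (13, 1)  from 13·(1,0) + (0,1)
step 1: (14, 1)  from 1·(13,1) + (1,0)
step 2: (41, 3)  from 2·(14,1) + (13,1)
step 3: (547, 40)  from 13·(41,3) + (14,1)
step 4: (1135, 83)  from 2·(547,40) + (41,3)
step 5: (1682, 123)  from 1·(1135,83) + (547,40)
(x₁, y₁) = (1682, 123);  1682² − 187·123² = 1 ✓
k=2:  x_2 = 1682·1682+187·123·123 = 5658247,  y_2 = 1682·123+123·1682 = 413772

1682 123
5658247 413772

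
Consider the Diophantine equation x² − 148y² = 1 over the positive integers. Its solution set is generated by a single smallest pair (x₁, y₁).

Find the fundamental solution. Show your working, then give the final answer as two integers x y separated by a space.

73 6

√148 = [12; 6,24, …], period ℓ=2 (even) → k=1
i=0: a=12 ⇒ p=12, q=1
i=1: a=6 ⇒ p=73, q=6
→ (73, 6).  Check: 73²=5329, 148·6²=5328, difference 1.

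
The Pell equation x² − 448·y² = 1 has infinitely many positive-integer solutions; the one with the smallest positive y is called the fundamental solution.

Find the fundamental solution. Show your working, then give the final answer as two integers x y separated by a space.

√448 → a₀=21, period (6,42); ℓ=2 even so k=1
a_0=21:  p_0=21·1+0=21,  q_0=21·0+1=1
a_1=6:  p_1=6·21+1=127,  q_1=6·1+0=6
fundamental: x₁=127, y₁=6  (since 16129 − 448·36 = 1)

127 6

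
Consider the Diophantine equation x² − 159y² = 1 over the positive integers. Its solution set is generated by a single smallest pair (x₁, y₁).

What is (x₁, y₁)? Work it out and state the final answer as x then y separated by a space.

1324 105

√159 → a₀=12, period (1,1,1,1,3,1,1,1,1,24); ℓ=10 even so k=9
i=0: a=12 ⇒ p=12, q=1
i=1: a=1 ⇒ p=13, q=1
…
i=3: a=1 ⇒ p=38, q=3
i=4: a=1 ⇒ p=63, q=5
…
i=6: a=1 ⇒ p=290, q=23
i=7: a=1 ⇒ p=517, q=41
i=8: a=1 ⇒ p=807, q=64
i=9: a=1 ⇒ p=1324, q=105
fundamental: x₁=1324, y₁=105  (since 1752976 − 159·11025 = 1)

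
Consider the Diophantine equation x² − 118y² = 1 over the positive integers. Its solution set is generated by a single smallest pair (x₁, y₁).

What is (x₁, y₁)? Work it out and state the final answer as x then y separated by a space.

306917 28254

√118 = [10; 1,6,3,2,10,2,3,6,1,20, …], period ℓ=10 (even) → k=9
step 0: (10, 1)  from 10·(1,0) + (0,1)
…
step 3: (239, 22)  from 3·(76,7) + (11,1)
step 4: (554, 51)  from 2·(239,22) + (76,7)
step 5: (5779, 532)  from 10·(554,51) + (239,22)
…
step 8: (264802, 24377)  from 6·(42115,3877) + (12112,1115)
step 9: (306917, 28254)  from 1·(264802,24377) + (42115,3877)
fundamental: x₁=306917, y₁=28254  (since 94198044889 − 118·798288516 = 1)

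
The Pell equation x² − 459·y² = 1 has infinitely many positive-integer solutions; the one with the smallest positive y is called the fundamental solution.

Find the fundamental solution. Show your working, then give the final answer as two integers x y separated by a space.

d=459: √d = [21; 2,2,1,4,21,4,1,2,2,42] (ℓ=10, even), read p_9/q_9
a_0=21:  p_0=21·1+0=21,  q_0=21·0+1=1
a_1=2:  p_1=2·21+1=43,  q_1=2·1+0=2
a_2=2:  p_2=2·43+21=107,  q_2=2·2+1=5
…
a_5=21:  p_5=21·707+150=14997,  q_5=21·33+7=700
…
a_7=1:  p_7=1·60695+14997=75692,  q_7=1·2833+700=3533
a_8=2:  p_8=2·75692+60695=212079,  q_8=2·3533+2833=9899
a_9=2:  p_9=2·212079+75692=499850,  q_9=2·9899+3533=23331
fundamental: x₁=499850, y₁=23331  (since 249850022500 − 459·544335561 = 1)

499850 23331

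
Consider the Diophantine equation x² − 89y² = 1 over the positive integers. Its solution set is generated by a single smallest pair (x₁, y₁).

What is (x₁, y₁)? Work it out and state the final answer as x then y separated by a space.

√89 → a₀=9, period (2,3,3,2,18); ℓ=5 odd so k=9
a_0=9:  p_0=9·1+0=9,  q_0=9·0+1=1
a_1=2:  p_1=2·9+1=19,  q_1=2·1+0=2
a_2=3:  p_2=3·19+9=66,  q_2=3·2+1=7
…
a_5=18:  p_5=18·500+217=9217,  q_5=18·53+23=977
…
a_8=3:  p_8=3·66019+18934=216991,  q_8=3·6998+2007=23001
a_9=2:  p_9=2·216991+66019=500001,  q_9=2·23001+6998=53000
fundamental: x₁=500001, y₁=53000  (since 250001000001 − 89·2809000000 = 1)

500001 53000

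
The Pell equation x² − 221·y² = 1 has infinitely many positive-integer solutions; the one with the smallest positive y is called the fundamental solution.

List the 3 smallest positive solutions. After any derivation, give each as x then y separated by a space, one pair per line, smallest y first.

d=221: √d = [14; 1,6,2,6,1,28] (ℓ=6, even), read p_5/q_5
step 0: (14, 1)  from 14·(1,0) + (0,1)
…
step 4: (1442, 97)  from 6·(223,15) + (104,7)
step 5: (1665, 112)  from 1·(1442,97) + (223,15)
(x₁, y₁) = (1665, 112);  1665² − 221·112² = 1 ✓
n=2: (1665,112)∘(1665,112) = (1665·1665+221·112·112, 1665·112+112·1665) = (5544449,372960)
n=3: (5544449,372960)∘(1665,112) = (1665·5544449+221·112·372960, 1665·372960+112·5544449) = (18463013505,1241956688)

1665 112
5544449 372960
18463013505 1241956688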